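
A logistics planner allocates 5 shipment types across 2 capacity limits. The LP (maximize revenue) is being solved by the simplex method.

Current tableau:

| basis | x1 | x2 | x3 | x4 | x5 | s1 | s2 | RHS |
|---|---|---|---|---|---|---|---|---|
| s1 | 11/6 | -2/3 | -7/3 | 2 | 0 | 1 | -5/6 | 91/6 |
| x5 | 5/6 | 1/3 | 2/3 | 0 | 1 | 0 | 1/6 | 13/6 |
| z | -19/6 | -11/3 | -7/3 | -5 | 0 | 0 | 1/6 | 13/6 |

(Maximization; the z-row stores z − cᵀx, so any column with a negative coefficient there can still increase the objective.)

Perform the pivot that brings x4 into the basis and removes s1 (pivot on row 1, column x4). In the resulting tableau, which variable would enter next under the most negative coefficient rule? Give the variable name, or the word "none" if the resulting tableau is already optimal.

Pivot element 2. New z-row = old z-row − (-5)·(row 1/2).
Updated z-row coefficients: x1: 17/12, x2: -16/3, x3: -49/6, x4: 0, x5: 0, s1: 5/2, s2: -23/12.
The most negative is -49/6 in column x3, so x3 would enter next.

x3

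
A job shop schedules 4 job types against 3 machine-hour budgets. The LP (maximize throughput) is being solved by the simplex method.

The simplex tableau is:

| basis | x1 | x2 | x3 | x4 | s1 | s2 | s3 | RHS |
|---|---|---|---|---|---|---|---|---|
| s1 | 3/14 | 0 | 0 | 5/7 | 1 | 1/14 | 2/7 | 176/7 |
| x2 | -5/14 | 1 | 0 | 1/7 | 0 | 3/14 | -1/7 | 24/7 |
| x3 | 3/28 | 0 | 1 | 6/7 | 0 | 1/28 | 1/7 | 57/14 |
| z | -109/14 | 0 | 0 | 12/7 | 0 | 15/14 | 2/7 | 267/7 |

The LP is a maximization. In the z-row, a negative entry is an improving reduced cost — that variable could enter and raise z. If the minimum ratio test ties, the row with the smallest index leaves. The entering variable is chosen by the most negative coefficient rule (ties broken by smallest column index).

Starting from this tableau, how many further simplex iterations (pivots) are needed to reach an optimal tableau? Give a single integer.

1

pivot: x1 in, x3 out → z = 334
No improving column remains; optimal.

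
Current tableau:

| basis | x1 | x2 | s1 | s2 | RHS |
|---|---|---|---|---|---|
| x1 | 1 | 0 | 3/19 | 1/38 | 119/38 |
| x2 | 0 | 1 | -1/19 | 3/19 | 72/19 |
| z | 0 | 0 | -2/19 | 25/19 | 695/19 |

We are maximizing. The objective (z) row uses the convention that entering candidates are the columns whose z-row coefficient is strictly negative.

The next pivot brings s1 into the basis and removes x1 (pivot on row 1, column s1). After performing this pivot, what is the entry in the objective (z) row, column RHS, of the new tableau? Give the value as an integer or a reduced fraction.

116/3

Pivot element is row 1, column s1: 3/19.
Normalize row 1: new (row 1, RHS) = (119/38)/(3/19) = 119/6.
z-row ← z-row − (-2/19)·(new row 1): 695/19 − (-2/19)·(119/6) = 116/3.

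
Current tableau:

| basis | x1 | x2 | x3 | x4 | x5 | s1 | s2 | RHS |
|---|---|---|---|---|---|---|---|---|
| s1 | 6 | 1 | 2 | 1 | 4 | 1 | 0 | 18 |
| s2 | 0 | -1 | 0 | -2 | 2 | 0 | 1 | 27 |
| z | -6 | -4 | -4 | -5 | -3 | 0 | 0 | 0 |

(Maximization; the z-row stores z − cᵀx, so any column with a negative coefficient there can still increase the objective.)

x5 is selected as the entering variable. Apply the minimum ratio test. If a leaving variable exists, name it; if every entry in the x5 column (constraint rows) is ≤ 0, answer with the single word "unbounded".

s1

Ratios: row 1 (s1): 18/4 = 9/2; row 2 (s2): 27/2 = 27/2.
Minimum ratio is in the s1 row, so s1 leaves.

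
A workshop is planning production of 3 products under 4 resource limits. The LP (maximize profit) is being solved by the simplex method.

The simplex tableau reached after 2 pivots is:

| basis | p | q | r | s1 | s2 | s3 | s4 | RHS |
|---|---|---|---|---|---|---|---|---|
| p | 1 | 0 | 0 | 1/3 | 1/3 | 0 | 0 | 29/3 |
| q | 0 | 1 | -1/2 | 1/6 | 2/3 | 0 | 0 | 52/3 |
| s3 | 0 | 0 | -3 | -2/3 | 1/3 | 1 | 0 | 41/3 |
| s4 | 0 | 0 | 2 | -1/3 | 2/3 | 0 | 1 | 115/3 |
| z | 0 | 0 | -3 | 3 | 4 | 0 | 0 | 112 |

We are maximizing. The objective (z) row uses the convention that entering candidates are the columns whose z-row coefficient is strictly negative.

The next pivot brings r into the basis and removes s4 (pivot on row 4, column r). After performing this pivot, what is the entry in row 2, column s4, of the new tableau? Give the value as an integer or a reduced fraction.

1/4

Pivot element is row 4, column r: 2.
Normalize row 4: new (row 4, s4) = 1/2 = 1/2.
row 2 ← row 2 − (-1/2)·(new row 4): 0 − (-1/2)·(1/2) = 1/4.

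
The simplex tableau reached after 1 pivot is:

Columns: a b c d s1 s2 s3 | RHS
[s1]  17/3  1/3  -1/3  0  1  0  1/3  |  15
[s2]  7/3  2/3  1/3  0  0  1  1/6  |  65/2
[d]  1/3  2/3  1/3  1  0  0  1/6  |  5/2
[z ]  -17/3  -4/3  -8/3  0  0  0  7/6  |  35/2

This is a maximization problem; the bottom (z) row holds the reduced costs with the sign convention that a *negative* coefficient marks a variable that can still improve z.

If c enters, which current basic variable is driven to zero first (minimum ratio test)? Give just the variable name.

d

Ratios: row 1 (s1): entry -1/3 ≤ 0, skip; row 2 (s2): (65/2)/(1/3) = 195/2; row 3 (d): (5/2)/(1/3) = 15/2.
Minimum ratio 15/2 is in the d row, so d leaves.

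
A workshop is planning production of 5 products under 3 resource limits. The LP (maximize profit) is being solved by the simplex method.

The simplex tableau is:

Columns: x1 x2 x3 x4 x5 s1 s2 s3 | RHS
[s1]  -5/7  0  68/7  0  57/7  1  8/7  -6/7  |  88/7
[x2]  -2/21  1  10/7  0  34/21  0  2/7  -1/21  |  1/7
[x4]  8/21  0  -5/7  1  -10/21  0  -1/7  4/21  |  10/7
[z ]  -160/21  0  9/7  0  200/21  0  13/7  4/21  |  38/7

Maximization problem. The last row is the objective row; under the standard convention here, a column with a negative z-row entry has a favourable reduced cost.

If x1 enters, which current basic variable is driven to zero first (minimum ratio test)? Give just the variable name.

Ratios: row 1 (s1): entry -5/7 ≤ 0, skip; row 2 (x2): entry -2/21 ≤ 0, skip; row 3 (x4): (10/7)/(8/21) = 15/4.
Minimum ratio 15/4 is in the x4 row, so x4 leaves.

x4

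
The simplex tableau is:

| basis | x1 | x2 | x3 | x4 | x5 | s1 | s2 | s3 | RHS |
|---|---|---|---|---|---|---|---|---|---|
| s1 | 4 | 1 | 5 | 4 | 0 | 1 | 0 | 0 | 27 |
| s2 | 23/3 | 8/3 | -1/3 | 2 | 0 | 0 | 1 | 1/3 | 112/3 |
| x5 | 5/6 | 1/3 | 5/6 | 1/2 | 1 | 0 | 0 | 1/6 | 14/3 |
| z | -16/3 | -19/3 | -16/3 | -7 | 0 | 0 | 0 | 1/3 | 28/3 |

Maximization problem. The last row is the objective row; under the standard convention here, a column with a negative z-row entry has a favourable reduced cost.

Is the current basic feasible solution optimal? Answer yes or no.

Column x1 has objective-row coefficient -16/3, which is negative; an improving pivot exists, so not yet optimal.

no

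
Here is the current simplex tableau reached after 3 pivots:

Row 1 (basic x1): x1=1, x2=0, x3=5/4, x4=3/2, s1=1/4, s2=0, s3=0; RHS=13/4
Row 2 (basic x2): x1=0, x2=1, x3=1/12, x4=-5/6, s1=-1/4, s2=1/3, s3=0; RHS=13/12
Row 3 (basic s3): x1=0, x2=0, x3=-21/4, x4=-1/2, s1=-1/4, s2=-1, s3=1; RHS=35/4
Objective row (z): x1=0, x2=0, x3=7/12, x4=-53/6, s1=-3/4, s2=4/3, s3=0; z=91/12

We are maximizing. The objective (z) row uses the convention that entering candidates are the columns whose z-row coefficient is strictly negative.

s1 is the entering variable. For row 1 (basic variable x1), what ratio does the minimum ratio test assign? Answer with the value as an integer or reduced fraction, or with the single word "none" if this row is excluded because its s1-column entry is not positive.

13

Ratio = RHS / (s1 entry) = (13/4) / (1/4) = 13.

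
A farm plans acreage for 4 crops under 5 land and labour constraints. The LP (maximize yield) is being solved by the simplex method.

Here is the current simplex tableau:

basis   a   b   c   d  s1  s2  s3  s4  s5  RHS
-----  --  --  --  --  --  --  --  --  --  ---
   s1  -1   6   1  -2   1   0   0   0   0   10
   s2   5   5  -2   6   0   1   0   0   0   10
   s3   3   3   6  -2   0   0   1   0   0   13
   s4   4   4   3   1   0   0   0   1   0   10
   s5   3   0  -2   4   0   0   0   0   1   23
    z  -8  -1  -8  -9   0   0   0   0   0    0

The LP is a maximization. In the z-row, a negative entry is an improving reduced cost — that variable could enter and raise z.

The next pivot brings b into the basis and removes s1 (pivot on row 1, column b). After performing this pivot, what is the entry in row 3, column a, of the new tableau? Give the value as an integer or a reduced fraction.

7/2

Pivot element is row 1, column b: 6.
Normalize row 1: new (row 1, a) = (-1)/6 = -1/6.
row 3 ← row 3 − 3·(new row 1): 3 − 3·(-1/6) = 7/2.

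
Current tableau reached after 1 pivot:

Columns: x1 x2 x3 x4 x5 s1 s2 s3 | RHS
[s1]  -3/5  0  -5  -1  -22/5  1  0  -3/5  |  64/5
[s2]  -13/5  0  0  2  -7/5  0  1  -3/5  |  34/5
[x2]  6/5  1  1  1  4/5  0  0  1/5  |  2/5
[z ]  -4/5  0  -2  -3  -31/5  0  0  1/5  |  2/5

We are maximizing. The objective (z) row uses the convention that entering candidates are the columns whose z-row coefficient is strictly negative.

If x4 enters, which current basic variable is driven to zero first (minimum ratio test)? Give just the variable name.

x2

Ratios: row 1 (s1): entry -1 ≤ 0, skip; row 2 (s2): (34/5)/2 = 17/5; row 3 (x2): (2/5)/1 = 2/5.
Minimum ratio 2/5 is in the x2 row, so x2 leaves.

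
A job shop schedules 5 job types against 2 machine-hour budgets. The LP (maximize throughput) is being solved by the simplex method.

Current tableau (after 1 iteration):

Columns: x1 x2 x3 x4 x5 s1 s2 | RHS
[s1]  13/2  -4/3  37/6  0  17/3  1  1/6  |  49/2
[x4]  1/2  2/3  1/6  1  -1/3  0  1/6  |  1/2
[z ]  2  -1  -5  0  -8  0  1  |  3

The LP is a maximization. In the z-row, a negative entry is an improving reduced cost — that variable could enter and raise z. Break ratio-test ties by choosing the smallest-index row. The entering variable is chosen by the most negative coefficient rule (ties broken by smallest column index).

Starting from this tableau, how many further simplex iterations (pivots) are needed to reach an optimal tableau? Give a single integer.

2

pivot: x5 in, s1 out → z = 639/17
pivot: x2 in, x4 out → z = 471/10
No improving column remains; optimal.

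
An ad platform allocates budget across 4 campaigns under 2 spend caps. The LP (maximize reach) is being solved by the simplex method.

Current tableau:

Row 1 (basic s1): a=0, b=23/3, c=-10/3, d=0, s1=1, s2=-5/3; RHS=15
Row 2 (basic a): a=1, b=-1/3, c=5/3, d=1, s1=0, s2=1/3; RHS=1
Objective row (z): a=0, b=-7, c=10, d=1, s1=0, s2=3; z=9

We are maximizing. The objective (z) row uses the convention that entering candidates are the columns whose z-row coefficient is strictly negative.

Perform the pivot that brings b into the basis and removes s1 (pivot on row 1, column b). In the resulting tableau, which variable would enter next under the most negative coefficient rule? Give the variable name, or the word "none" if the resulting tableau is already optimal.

none

Pivot element 23/3. New z-row = old z-row − (-7)·(row 1/(23/3)).
Updated z-row coefficients: a: 0, b: 0, c: 160/23, d: 1, s1: 21/23, s2: 34/23.
No coefficient is strictly negative; the tableau after this pivot is optimal.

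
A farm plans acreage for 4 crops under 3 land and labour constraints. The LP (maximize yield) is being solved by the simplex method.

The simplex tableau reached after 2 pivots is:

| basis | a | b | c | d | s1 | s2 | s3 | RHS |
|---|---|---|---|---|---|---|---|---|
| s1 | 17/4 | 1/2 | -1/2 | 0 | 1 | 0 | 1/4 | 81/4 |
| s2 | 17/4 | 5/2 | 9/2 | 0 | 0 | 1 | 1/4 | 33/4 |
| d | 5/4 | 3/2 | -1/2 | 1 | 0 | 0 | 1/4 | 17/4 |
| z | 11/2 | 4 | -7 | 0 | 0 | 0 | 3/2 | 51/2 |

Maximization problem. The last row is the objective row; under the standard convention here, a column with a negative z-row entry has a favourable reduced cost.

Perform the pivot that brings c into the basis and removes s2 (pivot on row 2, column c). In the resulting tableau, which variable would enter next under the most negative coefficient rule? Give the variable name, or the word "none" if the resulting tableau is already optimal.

Pivot element 9/2. New z-row = old z-row − (-7)·(row 2/(9/2)).
Updated z-row coefficients: a: 109/9, b: 71/9, c: 0, d: 0, s1: 0, s2: 14/9, s3: 17/9.
No coefficient is strictly negative; the tableau after this pivot is optimal.

none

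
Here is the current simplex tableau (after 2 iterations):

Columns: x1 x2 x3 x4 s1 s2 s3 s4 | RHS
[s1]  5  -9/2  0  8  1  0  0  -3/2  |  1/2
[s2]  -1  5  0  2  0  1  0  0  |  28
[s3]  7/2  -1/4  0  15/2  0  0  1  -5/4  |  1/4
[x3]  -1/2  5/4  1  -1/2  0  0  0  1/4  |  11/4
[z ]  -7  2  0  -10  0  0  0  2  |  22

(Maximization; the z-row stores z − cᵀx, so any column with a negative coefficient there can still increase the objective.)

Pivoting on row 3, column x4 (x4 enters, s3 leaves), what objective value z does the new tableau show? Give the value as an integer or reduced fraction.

Minimum ratio for x4: (1/4)/(15/2) = 1/30.
z changes by −(z-row coeff of x4)·ratio = −(-10)·(1/30) = 1/3.
New z = 22 + (1/3) = 67/3.

67/3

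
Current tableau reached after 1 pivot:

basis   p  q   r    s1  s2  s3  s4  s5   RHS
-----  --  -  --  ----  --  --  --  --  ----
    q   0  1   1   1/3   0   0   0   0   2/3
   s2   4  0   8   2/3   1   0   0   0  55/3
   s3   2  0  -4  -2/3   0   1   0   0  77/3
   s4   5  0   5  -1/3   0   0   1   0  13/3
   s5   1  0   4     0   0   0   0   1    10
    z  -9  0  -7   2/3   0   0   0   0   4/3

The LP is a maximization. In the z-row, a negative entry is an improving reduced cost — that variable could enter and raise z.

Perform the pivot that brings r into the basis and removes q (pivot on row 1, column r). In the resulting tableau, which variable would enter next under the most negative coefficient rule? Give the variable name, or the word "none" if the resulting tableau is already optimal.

Pivot element 1. New z-row = old z-row − (-7)·(row 1/1).
Updated z-row coefficients: p: -9, q: 7, r: 0, s1: 3, s2: 0, s3: 0, s4: 0, s5: 0.
The most negative is -9 in column p, so p would enter next.

p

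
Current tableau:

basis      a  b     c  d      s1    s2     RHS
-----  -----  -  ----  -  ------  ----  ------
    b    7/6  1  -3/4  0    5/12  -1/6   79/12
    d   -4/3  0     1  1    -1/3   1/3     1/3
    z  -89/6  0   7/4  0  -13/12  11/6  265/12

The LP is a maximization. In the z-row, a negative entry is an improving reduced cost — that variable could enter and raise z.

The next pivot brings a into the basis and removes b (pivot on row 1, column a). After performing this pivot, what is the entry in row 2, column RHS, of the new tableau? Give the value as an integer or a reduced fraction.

55/7

Pivot element is row 1, column a: 7/6.
Normalize row 1: new (row 1, RHS) = (79/12)/(7/6) = 79/14.
row 2 ← row 2 − (-4/3)·(new row 1): 1/3 − (-4/3)·(79/14) = 55/7.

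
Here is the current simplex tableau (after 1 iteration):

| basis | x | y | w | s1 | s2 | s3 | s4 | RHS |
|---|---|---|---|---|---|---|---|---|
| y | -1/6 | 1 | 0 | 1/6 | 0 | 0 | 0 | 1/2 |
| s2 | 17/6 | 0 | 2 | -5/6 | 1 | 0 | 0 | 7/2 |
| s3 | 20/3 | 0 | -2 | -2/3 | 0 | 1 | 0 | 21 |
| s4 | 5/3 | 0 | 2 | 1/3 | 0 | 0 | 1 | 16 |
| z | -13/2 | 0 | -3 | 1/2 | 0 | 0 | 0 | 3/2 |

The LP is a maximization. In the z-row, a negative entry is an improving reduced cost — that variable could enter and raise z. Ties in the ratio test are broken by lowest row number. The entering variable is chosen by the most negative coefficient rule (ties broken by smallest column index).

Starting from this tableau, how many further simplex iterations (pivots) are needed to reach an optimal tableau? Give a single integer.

2

pivot: x in, s2 out → z = 162/17
pivot: s1 in, y out → z = 18
No improving column remains; optimal.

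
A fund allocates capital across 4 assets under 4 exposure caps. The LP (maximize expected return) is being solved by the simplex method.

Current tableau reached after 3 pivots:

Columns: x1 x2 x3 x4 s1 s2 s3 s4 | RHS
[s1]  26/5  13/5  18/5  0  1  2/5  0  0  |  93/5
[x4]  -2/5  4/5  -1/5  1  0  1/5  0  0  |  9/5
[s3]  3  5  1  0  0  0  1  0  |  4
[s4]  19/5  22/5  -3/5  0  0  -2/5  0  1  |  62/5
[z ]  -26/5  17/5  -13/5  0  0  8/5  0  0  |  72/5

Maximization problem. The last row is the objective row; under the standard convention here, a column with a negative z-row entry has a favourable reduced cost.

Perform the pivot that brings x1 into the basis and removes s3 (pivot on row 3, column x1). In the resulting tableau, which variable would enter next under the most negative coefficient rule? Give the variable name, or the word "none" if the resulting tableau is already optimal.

Pivot element 3. New z-row = old z-row − (-26/5)·(row 3/3).
Updated z-row coefficients: x1: 0, x2: 181/15, x3: -13/15, x4: 0, s1: 0, s2: 8/5, s3: 26/15, s4: 0.
The most negative is -13/15 in column x3, so x3 would enter next.

x3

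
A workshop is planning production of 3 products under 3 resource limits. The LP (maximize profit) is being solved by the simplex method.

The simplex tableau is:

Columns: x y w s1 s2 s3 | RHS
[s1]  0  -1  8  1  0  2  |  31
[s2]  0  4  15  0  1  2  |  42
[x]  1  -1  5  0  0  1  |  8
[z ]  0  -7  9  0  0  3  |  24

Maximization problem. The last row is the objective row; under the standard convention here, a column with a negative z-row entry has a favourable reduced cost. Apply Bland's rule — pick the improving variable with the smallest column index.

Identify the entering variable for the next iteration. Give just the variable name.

y

Objective-row coefficients: x: 0, y: -7, w: 9, s1: 0, s2: 0, s3: 3.
Improving columns: y. Bland's rule picks the smallest column index → y.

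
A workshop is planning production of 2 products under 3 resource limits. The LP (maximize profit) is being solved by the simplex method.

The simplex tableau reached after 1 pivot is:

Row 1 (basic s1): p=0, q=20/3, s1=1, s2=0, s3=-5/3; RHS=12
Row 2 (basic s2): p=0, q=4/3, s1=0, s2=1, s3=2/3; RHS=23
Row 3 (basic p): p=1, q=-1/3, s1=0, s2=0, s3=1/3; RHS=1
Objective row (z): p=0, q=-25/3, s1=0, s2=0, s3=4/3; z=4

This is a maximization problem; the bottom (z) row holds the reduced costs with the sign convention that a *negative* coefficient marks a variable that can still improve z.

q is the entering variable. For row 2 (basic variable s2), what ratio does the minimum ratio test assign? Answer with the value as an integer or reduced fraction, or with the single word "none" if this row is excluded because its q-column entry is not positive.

Ratio = RHS / (q entry) = 23 / (4/3) = 69/4.

69/4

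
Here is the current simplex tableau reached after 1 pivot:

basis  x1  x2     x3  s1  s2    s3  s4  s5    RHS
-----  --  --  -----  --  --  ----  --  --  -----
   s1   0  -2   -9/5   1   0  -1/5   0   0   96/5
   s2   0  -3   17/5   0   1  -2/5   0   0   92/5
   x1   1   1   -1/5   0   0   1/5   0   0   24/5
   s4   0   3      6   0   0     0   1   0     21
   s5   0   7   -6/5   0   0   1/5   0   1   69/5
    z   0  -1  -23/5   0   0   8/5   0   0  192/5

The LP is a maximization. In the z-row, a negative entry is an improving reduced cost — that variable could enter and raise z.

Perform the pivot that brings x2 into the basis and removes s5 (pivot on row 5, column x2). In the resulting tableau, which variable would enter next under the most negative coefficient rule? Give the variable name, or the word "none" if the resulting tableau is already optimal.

x3

Pivot element 7. New z-row = old z-row − (-1)·(row 5/7).
Updated z-row coefficients: x1: 0, x2: 0, x3: -167/35, s1: 0, s2: 0, s3: 57/35, s4: 0, s5: 1/7.
The most negative is -167/35 in column x3, so x3 would enter next.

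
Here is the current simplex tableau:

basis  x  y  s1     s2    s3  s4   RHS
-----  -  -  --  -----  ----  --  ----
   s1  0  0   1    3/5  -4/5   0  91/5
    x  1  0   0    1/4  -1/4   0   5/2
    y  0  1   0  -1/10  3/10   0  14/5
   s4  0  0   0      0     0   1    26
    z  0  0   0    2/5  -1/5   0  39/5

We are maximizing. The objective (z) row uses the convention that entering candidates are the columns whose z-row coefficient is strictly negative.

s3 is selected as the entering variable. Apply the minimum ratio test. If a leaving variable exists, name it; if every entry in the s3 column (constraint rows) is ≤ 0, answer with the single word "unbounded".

y

Ratios: row 1 (s1): entry -4/5 ≤ 0, skip; row 2 (x): entry -1/4 ≤ 0, skip; row 3 (y): (14/5)/(3/10) = 28/3; row 4 (s4): entry 0 ≤ 0, skip.
Minimum ratio is in the y row, so y leaves.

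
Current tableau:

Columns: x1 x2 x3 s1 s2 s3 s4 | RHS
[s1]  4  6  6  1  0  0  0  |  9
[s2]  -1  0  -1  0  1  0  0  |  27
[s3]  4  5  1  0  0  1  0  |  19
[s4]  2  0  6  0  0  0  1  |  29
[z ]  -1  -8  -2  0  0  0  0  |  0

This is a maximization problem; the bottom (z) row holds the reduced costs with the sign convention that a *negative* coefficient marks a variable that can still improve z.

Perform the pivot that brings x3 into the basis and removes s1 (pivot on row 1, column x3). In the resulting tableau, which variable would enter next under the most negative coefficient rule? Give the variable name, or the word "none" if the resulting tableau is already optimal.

Pivot element 6. New z-row = old z-row − (-2)·(row 1/6).
Updated z-row coefficients: x1: 1/3, x2: -6, x3: 0, s1: 1/3, s2: 0, s3: 0, s4: 0.
The most negative is -6 in column x2, so x2 would enter next.

x2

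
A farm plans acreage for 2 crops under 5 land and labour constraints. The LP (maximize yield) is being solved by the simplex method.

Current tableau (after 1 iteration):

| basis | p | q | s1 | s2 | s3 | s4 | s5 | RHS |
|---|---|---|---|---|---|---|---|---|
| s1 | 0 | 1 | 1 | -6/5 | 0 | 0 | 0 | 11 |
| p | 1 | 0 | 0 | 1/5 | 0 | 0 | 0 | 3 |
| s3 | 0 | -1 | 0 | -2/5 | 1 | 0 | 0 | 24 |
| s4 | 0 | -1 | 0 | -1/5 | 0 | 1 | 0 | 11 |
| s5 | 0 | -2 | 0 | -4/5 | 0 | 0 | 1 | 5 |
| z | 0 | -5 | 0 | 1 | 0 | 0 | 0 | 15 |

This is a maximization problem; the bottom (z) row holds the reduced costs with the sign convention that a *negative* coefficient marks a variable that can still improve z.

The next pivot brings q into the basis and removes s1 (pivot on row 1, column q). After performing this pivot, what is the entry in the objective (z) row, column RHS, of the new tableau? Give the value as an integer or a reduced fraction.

Pivot element is row 1, column q: 1.
Normalize row 1: new (row 1, RHS) = 11/1 = 11.
z-row ← z-row − (-5)·(new row 1): 15 − (-5)·11 = 70.

70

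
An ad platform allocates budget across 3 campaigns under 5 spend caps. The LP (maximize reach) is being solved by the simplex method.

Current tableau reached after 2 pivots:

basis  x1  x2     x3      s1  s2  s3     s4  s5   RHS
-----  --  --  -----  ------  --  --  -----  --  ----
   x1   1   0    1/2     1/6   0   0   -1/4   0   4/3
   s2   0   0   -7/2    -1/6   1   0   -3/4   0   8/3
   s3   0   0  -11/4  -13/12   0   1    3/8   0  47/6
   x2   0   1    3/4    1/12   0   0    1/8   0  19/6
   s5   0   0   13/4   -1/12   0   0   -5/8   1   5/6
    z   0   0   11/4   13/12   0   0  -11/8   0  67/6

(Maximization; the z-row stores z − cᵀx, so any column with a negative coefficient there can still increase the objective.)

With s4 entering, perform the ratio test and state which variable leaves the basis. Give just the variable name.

Ratios: row 1 (x1): entry -1/4 ≤ 0, skip; row 2 (s2): entry -3/4 ≤ 0, skip; row 3 (s3): (47/6)/(3/8) = 188/9; row 4 (x2): (19/6)/(1/8) = 76/3; row 5 (s5): entry -5/8 ≤ 0, skip.
Minimum ratio 188/9 is in the s3 row, so s3 leaves.

s3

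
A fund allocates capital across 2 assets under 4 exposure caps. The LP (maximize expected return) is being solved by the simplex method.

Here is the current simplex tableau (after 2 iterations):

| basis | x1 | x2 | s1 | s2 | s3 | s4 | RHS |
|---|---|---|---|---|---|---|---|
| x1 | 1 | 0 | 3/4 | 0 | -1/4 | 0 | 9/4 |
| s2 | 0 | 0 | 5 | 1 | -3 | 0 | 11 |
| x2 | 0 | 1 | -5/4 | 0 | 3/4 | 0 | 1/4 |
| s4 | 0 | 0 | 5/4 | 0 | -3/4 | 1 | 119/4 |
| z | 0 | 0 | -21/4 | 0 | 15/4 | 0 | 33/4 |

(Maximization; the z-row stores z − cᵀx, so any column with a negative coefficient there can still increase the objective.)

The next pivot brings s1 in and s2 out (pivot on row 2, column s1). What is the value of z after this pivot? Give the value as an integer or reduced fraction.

Minimum ratio for s1: 11/5 = 11/5.
z changes by −(z-row coeff of s1)·ratio = −(-21/4)·(11/5) = 231/20.
New z = 33/4 + (231/20) = 99/5.

99/5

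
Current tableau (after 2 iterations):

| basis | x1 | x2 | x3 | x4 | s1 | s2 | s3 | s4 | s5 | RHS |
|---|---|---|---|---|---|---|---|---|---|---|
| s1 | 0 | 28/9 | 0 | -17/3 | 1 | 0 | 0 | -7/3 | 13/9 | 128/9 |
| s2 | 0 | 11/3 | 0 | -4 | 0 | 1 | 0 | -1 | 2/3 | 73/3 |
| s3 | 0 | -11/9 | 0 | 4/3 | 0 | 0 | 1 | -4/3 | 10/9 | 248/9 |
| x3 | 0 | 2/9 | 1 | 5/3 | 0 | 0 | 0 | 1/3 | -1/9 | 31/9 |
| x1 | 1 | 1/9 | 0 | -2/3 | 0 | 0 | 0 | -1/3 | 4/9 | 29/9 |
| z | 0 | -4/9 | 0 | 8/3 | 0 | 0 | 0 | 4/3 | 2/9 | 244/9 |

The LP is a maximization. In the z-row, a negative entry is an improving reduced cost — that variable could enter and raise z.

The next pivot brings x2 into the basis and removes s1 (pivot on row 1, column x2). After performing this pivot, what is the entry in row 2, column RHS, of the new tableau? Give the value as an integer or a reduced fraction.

Pivot element is row 1, column x2: 28/9.
Normalize row 1: new (row 1, RHS) = (128/9)/(28/9) = 32/7.
row 2 ← row 2 − (11/3)·(new row 1): 73/3 − (11/3)·(32/7) = 53/7.

53/7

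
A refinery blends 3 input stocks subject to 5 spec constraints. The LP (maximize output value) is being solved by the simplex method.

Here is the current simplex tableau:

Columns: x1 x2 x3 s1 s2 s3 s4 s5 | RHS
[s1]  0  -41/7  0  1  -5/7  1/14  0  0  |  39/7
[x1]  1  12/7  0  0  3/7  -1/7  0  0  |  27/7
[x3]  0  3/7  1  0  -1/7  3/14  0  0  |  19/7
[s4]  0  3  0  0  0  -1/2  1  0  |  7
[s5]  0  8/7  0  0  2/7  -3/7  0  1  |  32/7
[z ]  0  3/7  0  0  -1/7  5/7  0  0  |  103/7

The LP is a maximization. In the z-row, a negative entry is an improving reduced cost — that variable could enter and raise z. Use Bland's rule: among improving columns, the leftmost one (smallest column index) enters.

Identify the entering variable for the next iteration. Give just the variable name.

Objective-row coefficients: x1: 0, x2: 3/7, x3: 0, s1: 0, s2: -1/7, s3: 5/7, s4: 0, s5: 0.
Improving columns: s2. Bland's rule picks the smallest column index → s2.

s2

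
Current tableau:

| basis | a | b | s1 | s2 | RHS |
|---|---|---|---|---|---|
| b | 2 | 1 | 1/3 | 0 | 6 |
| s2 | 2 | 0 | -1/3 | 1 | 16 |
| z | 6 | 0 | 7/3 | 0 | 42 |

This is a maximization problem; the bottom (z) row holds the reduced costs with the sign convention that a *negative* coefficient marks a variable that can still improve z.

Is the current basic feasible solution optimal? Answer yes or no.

No objective-row coefficient is strictly negative, so no entering variable exists; the tableau is optimal.

yes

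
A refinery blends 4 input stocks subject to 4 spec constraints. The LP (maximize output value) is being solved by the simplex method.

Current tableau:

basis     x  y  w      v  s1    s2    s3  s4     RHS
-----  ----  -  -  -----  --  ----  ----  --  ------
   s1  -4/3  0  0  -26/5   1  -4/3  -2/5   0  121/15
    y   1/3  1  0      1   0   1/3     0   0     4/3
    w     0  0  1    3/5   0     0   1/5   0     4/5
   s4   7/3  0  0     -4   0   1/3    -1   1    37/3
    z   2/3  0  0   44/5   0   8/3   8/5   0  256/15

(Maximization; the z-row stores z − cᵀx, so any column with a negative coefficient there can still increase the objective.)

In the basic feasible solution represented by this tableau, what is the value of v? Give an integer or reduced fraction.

v is nonbasic (not in the basis column), so its value in the current BFS is 0.

0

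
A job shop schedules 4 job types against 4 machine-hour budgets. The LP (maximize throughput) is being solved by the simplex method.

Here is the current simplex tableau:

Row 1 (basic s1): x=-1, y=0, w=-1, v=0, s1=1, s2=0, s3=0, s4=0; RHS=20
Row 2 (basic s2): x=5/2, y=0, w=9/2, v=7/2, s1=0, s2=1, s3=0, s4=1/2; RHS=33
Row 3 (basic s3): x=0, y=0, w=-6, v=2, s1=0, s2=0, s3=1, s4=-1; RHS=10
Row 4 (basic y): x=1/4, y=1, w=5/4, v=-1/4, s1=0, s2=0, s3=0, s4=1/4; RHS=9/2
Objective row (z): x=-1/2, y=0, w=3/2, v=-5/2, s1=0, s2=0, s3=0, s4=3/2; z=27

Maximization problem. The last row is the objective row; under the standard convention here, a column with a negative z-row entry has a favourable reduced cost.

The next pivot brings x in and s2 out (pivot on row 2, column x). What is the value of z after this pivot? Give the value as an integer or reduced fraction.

Minimum ratio for x: 33/(5/2) = 66/5.
z changes by −(z-row coeff of x)·ratio = −(-1/2)·(66/5) = 33/5.
New z = 27 + (33/5) = 168/5.

168/5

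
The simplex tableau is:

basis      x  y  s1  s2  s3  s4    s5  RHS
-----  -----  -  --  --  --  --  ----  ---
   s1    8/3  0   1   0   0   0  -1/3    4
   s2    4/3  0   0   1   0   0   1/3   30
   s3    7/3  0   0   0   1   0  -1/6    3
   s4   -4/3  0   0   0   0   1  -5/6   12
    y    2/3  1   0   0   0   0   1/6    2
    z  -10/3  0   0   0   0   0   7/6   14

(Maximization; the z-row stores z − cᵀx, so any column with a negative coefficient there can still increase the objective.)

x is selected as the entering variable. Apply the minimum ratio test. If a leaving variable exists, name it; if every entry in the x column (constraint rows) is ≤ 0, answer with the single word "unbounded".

s3

Ratios: row 1 (s1): 4/(8/3) = 3/2; row 2 (s2): 30/(4/3) = 45/2; row 3 (s3): 3/(7/3) = 9/7; row 4 (s4): entry -4/3 ≤ 0, skip; row 5 (y): 2/(2/3) = 3.
Minimum ratio is in the s3 row, so s3 leaves.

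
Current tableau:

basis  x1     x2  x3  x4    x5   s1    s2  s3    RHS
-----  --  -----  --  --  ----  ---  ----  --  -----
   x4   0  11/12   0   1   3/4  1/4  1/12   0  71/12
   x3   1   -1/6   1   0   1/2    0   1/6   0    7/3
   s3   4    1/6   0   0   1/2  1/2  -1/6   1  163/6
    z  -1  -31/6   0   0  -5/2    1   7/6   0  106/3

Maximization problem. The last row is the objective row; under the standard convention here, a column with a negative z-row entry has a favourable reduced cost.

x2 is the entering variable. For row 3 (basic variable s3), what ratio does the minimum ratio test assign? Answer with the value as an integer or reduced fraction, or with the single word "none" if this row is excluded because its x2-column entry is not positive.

163

Ratio = RHS / (x2 entry) = (163/6) / (1/6) = 163.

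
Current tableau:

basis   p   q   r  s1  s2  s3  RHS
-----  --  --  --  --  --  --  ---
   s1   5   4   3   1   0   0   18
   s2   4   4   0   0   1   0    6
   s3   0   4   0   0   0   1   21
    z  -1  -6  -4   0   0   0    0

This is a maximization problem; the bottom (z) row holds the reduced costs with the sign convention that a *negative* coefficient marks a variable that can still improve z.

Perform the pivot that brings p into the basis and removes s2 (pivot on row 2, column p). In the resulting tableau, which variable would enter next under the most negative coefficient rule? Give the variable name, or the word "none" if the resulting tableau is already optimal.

q

Pivot element 4. New z-row = old z-row − (-1)·(row 2/4).
Updated z-row coefficients: p: 0, q: -5, r: -4, s1: 0, s2: 1/4, s3: 0.
The most negative is -5 in column q, so q would enter next.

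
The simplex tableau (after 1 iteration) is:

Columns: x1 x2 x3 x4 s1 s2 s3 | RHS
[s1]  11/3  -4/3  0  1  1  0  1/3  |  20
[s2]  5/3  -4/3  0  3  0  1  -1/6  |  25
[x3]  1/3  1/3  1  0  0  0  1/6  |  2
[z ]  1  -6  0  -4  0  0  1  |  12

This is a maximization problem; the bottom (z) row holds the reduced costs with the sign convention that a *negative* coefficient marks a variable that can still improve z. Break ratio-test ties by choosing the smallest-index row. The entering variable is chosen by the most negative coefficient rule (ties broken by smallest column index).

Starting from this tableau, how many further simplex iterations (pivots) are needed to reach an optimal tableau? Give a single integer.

2

pivot: x2 in, x3 out → z = 48
pivot: x4 in, s2 out → z = 92
No improving column remains; optimal.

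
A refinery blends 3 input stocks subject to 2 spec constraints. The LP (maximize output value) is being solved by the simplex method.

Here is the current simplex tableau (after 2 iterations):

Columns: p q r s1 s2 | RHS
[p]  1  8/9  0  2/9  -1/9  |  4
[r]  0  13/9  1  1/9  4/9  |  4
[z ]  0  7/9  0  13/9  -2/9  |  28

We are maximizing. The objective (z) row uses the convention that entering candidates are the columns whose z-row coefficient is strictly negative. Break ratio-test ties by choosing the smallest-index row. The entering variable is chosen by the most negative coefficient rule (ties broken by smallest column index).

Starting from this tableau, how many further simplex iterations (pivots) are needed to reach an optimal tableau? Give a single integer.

pivot: s2 in, r out → z = 30
No improving column remains; optimal.

1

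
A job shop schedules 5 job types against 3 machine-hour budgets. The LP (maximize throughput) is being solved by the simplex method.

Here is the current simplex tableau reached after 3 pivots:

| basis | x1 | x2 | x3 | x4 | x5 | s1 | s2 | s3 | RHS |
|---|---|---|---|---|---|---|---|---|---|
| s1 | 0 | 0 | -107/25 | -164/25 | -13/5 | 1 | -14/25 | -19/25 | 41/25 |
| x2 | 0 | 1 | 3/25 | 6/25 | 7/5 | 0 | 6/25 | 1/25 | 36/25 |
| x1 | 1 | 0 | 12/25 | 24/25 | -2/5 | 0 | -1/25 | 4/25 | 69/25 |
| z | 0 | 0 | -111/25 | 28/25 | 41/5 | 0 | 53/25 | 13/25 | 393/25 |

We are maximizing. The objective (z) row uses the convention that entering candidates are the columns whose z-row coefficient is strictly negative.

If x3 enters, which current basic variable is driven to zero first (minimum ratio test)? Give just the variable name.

Ratios: row 1 (s1): entry -107/25 ≤ 0, skip; row 2 (x2): (36/25)/(3/25) = 12; row 3 (x1): (69/25)/(12/25) = 23/4.
Minimum ratio 23/4 is in the x1 row, so x1 leaves.

x1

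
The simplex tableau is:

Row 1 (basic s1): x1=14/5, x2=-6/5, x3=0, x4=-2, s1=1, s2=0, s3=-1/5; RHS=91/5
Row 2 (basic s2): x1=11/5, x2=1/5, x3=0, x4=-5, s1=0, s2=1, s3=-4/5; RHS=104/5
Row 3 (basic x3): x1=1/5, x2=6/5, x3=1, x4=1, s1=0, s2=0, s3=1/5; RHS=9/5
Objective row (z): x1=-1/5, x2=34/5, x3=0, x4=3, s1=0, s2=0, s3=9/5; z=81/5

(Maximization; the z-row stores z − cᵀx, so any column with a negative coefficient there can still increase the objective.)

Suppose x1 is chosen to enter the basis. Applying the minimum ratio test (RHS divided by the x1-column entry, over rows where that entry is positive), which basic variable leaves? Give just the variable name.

Ratios: row 1 (s1): (91/5)/(14/5) = 13/2; row 2 (s2): (104/5)/(11/5) = 104/11; row 3 (x3): (9/5)/(1/5) = 9.
Minimum ratio 13/2 is in the s1 row, so s1 leaves.

s1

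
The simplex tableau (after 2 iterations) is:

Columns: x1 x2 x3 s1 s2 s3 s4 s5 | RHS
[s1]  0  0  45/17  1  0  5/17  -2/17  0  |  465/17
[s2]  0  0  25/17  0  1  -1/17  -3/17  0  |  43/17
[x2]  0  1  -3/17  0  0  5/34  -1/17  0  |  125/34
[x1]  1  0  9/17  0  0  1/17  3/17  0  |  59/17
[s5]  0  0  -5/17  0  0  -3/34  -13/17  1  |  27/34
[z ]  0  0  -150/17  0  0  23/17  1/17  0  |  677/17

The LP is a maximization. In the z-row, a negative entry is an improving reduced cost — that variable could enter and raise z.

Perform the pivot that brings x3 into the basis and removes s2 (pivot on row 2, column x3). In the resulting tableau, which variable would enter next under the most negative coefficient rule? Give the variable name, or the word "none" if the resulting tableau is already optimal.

Pivot element 25/17. New z-row = old z-row − (-150/17)·(row 2/(25/17)).
Updated z-row coefficients: x1: 0, x2: 0, x3: 0, s1: 0, s2: 6, s3: 1, s4: -1, s5: 0.
The most negative is -1 in column s4, so s4 would enter next.

s4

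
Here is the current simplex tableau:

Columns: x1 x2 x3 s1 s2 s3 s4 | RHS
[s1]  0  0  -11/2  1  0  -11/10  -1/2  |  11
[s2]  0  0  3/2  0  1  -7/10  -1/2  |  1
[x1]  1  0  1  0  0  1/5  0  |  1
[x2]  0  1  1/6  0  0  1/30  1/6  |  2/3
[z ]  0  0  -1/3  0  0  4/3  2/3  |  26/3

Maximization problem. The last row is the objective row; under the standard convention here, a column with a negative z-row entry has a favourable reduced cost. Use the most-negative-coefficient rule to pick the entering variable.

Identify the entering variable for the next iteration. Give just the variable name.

Objective-row coefficients: x1: 0, x2: 0, x3: -1/3, s1: 0, s2: 0, s3: 4/3, s4: 2/3.
The most negative is -1/3 in column x3, so x3 enters.

x3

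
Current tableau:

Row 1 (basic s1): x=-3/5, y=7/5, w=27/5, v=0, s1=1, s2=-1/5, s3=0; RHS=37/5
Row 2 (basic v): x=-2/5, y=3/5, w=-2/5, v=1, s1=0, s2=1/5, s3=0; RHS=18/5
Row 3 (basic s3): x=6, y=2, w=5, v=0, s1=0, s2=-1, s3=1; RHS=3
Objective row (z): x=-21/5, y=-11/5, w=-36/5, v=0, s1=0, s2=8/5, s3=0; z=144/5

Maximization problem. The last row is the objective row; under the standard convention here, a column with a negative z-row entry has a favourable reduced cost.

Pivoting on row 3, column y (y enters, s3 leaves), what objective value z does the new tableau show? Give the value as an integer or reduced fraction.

Minimum ratio for y: 3/2 = 3/2.
z changes by −(z-row coeff of y)·ratio = −(-11/5)·(3/2) = 33/10.
New z = 144/5 + (33/10) = 321/10.

321/10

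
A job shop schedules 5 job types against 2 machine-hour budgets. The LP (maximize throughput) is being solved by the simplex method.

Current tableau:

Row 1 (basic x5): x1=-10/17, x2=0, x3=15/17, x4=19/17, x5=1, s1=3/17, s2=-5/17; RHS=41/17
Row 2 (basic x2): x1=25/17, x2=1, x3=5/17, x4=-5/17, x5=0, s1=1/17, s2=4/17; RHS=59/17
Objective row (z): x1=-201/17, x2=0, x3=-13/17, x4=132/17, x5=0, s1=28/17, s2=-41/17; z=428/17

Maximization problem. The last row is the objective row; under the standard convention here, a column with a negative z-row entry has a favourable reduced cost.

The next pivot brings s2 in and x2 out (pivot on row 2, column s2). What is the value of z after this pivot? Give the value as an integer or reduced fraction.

Minimum ratio for s2: (59/17)/(4/17) = 59/4.
z changes by −(z-row coeff of s2)·ratio = −(-41/17)·(59/4) = 2419/68.
New z = 428/17 + (2419/68) = 243/4.

243/4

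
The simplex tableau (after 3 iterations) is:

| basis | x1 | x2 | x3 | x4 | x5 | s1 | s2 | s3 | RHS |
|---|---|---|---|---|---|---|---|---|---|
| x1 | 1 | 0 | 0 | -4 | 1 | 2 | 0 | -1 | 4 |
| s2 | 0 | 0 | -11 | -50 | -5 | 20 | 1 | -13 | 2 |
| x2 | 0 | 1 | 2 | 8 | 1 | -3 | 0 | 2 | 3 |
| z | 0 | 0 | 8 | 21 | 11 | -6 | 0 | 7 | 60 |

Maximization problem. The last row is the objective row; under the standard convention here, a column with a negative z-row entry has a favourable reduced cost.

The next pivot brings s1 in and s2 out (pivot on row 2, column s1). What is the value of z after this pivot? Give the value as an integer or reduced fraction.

Minimum ratio for s1: 2/20 = 1/10.
z changes by −(z-row coeff of s1)·ratio = −(-6)·(1/10) = 3/5.
New z = 60 + (3/5) = 303/5.

303/5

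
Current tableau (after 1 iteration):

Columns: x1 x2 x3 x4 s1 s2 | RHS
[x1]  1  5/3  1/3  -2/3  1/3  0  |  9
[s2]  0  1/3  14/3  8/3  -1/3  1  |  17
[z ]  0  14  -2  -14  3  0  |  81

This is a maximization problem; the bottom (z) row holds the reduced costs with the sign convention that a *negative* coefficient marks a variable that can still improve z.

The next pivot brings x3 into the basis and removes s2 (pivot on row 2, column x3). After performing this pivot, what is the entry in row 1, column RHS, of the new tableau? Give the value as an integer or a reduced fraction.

Pivot element is row 2, column x3: 14/3.
Normalize row 2: new (row 2, RHS) = 17/(14/3) = 51/14.
row 1 ← row 1 − (1/3)·(new row 2): 9 − (1/3)·(51/14) = 109/14.

109/14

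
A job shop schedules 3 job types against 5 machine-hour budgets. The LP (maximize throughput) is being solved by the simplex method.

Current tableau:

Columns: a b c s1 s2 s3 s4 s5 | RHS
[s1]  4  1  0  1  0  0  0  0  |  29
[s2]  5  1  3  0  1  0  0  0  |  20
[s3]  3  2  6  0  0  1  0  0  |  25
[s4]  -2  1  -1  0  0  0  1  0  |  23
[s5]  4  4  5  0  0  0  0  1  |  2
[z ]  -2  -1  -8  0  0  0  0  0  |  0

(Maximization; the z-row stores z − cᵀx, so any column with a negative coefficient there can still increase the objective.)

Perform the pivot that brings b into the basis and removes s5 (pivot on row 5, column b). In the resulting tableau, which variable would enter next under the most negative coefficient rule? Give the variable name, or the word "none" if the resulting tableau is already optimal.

Pivot element 4. New z-row = old z-row − (-1)·(row 5/4).
Updated z-row coefficients: a: -1, b: 0, c: -27/4, s1: 0, s2: 0, s3: 0, s4: 0, s5: 1/4.
The most negative is -27/4 in column c, so c would enter next.

c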